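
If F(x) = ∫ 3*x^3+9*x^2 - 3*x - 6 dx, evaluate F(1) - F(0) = -15/4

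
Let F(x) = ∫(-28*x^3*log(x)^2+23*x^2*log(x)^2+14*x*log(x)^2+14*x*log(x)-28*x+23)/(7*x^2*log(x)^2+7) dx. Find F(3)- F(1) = -66/7 + log(1 + 9*log(3)^2)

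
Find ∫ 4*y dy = 2*y^2 + C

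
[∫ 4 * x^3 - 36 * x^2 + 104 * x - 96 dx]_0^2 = -64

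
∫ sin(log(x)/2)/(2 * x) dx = -cos(log(x)/2) + C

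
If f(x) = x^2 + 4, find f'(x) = 2*x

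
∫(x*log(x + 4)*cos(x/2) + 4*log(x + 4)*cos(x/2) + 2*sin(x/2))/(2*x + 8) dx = log(x + 4)*sin(x/2) + C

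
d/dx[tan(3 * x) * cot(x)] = 3/(cos(3*x)^2*tan(x)) - tan(3*x)/sin(x)^2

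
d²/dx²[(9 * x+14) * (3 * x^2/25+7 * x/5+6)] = 162*x/25 + 714/25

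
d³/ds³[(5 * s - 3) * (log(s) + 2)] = (-5*s - 6)/s^3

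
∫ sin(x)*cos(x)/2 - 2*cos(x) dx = (sin(x) - 4)^2/4 + C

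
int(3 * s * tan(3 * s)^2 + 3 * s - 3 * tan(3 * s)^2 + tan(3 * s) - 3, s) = (s - 1)*tan(3*s) + C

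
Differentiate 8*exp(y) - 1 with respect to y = 8*exp(y)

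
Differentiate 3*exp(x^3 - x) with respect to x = 9*x^2*exp(x^3 - x) - 3*exp(x^3 - x)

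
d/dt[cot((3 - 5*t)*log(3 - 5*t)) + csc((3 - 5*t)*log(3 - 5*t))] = 5*(log(3 - 5*t)*cos((5*t - 3)*log(3 - 5*t)) + log(3 - 5*t) + cos((5*t - 3)*log(3 - 5*t)) + 1)/sin((5*t - 3)*log(3 - 5*t))^2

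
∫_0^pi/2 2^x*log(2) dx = -1 + 2^(pi/2)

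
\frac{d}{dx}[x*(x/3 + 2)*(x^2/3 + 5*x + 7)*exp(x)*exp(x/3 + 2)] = 4*x^4*exp(4*x/3 + 2)/27 + 32*x^3*exp(4*x/3 + 2)/9 + 211*x^2*exp(4*x/3 + 2)/9 + 130*x*exp(4*x/3 + 2)/3 + 14*exp(4*x/3 + 2)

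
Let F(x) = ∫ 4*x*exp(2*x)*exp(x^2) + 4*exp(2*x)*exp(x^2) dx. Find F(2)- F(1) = -2*exp(3) + 2*exp(8)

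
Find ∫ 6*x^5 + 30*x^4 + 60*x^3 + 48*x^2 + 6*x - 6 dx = x^6 + 6*x^5 + 15*x^4 + 16*x^3 + 3*x^2 - 6*x + C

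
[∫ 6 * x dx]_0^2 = 12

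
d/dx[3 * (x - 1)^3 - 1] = 9*x^2 - 18*x + 9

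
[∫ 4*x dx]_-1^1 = 0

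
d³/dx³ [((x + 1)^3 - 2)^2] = 120*x^3 + 360*x^2 + 360*x + 96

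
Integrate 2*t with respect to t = t^2 + C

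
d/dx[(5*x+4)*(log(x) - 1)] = (5*x*log(x) + 4)/x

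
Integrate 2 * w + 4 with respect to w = w^2 + 4*w + C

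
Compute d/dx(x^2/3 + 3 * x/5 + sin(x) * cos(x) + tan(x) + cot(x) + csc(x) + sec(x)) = 2*x/3 - sin(x)^2 + cos(x)^2 + tan(x)^2 + tan(x)*sec(x) - cot(x)^2 - cot(x)*csc(x) + 3/5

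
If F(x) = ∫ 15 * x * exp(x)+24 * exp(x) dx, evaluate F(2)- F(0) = -9 + 39*exp(2)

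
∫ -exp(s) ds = -exp(s) + C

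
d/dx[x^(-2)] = -2/x^3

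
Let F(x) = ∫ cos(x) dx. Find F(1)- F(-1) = 2*sin(1)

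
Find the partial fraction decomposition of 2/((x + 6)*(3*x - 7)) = 6/(25*(3*x - 7)) - 2/(25*(x + 6))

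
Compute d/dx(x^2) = 2*x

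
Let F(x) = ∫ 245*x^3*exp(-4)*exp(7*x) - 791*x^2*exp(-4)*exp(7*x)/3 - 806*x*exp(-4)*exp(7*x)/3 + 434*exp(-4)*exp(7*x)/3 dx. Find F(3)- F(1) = 17*exp(3) + 425*exp(17)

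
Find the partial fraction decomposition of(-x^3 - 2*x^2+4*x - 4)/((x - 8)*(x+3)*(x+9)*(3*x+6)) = -31/(126*(x + 9)) - 7/(198*(x + 3)) + 2/(35*(x + 2)) - 6/(55*(x - 8))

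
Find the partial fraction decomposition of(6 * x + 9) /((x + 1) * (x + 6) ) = 27/(5*(x + 6)) + 3/(5*(x + 1))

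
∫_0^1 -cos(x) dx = -sin(1)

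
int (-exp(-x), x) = exp(-x) + C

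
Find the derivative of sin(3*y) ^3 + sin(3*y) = 21*cos(3*y)/4 - 9*cos(9*y)/4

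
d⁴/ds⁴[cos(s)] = cos(s)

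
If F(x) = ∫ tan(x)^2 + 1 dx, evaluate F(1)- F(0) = tan(1)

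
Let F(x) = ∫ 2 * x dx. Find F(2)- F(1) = 3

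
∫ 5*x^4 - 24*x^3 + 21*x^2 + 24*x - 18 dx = x^5 - 6*x^4 + 7*x^3 + 12*x^2 - 18*x + C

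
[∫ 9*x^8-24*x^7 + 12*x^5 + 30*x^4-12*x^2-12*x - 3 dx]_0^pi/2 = (-pi^2/4 - pi/2 - 1 + pi^3/8)^3 + 1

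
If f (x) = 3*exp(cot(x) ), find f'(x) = -3*exp(1/tan(x))/sin(x)^2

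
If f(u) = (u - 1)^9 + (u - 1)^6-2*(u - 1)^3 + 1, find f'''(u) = 504*u^6 - 3024*u^5 + 7560*u^4 - 9960*u^3 + 7200*u^2 - 2664*u + 372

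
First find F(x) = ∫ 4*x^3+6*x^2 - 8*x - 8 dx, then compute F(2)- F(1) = 9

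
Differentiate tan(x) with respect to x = cos(x)^(-2)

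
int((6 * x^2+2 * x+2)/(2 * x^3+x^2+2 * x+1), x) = log(2*x^3 + x^2 + 2*x + 1) + C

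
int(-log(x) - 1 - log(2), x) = -x*log(2*x) + C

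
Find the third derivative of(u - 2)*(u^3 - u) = 24*u - 12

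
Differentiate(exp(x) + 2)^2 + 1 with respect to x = 2*exp(2*x) + 4*exp(x)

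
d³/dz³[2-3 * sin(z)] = 3*cos(z)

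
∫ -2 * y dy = -y^2 + C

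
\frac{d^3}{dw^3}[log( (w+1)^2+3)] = (4*w^3 + 12*w^2 - 24*w - 32)/(w^6 + 6*w^5 + 24*w^4 + 56*w^3 + 96*w^2 + 96*w + 64)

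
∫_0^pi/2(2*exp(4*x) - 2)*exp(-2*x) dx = (-exp(-pi/2) + exp(pi/2))^2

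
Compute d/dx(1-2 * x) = -2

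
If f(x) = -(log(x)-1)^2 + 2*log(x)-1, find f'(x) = (4 - 2*log(x))/x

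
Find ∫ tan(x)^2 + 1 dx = tan(x) + C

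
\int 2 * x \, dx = x^2 + C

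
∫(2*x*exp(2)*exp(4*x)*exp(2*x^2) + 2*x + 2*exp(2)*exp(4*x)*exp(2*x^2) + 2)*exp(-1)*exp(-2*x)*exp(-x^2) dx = 2*sinh((x + 1)^2) + C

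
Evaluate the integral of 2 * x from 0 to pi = pi^2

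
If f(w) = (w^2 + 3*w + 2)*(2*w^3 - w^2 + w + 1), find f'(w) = 10*w^4 + 20*w^3 + 6*w^2 + 4*w + 5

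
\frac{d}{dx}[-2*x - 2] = -2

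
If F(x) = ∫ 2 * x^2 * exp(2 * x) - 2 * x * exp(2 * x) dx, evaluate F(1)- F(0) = -1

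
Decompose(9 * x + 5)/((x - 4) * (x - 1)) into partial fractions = -14/(3*(x - 1)) + 41/(3*(x - 4))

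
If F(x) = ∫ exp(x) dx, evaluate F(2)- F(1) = -E + exp(2)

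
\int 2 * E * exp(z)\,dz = 2*exp(z + 1) + C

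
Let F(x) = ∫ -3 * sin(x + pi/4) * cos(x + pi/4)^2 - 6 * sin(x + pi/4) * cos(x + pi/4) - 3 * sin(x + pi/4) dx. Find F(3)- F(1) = -(cos(pi/4 + 1) + 1)^3 + (cos(pi/4 + 3) + 1)^3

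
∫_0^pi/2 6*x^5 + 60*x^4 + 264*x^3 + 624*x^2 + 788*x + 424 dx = -208 - 2*(pi/2 + 2)^2 + (2 + (pi/2 + 2)^2)^3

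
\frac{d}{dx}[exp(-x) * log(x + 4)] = (-x*log(x + 4) - 4*log(x + 4) + 1)/(x*exp(x) + 4*exp(x))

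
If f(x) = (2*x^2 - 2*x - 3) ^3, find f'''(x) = 960*x^3 - 1440*x^2 - 288*x + 384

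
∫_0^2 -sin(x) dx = -1 + cos(2)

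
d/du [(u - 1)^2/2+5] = u - 1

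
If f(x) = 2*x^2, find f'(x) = 4*x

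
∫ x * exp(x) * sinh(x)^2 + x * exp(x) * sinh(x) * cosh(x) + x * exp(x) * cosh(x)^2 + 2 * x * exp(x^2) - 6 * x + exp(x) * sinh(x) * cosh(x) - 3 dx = -3*x^2 + x*exp(x)*sinh(2*x)/2 - 3*x + exp(x^2) + C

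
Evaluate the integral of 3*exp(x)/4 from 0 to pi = -3/4 + 3*exp(pi)/4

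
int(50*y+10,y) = 25*y^2 + 10*y + C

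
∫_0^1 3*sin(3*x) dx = 1 - cos(3)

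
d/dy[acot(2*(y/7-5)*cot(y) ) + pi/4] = 14*(2*y*tan(y) + cos(2*y) - 70*tan(y) - 1)/((4*y^2 - 280*y + 49*tan(y)^2 + 4900)*sin(2*y))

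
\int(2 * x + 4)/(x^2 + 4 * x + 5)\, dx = log(3*(x + 2)^2 + 3) + C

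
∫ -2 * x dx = -x^2 + C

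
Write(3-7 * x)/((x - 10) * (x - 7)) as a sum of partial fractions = 46/(3*(x - 7)) - 67/(3*(x - 10))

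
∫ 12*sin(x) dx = -12*cos(x) + C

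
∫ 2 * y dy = y^2 + C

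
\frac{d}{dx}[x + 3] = 1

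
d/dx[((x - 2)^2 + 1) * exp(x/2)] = x^2*exp(x/2)/2 - 3*exp(x/2)/2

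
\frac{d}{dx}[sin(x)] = cos(x)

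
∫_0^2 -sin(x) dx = -1 + cos(2)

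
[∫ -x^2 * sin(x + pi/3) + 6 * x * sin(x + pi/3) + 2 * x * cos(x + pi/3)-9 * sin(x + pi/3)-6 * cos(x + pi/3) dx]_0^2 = -9/2 + cos(pi/3 + 2)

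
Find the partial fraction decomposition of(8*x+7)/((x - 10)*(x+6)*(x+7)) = -49/(17*(x + 7)) + 41/(16*(x + 6)) + 87/(272*(x - 10))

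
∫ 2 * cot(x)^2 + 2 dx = -2*cot(x) + C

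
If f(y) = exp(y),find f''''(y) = exp(y)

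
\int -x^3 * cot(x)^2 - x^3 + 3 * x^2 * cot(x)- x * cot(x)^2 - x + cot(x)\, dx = x*(x^2 + 1)*cot(x) + C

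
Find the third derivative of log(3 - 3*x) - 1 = 2/(x^3 - 3*x^2 + 3*x - 1)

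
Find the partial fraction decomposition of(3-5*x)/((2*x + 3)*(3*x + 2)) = 19/(5*(3*x + 2)) - 21/(5*(2*x + 3))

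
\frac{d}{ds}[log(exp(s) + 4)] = exp(s)/(exp(s) + 4)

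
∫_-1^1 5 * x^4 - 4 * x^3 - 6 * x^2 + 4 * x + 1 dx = 0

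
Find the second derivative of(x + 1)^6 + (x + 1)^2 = 30*x^4 + 120*x^3 + 180*x^2 + 120*x + 32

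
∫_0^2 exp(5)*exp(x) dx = -exp(5) + exp(7)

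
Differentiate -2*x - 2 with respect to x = -2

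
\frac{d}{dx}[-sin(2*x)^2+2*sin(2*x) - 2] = -2*sin(4*x) + 4*cos(2*x)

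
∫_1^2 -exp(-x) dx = -exp(-1) + exp(-2)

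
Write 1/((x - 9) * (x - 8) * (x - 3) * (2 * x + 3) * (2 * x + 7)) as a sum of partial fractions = 2/(7475*(2*x + 7)) - 2/(3591*(2*x + 3)) + 1/(3510*(x - 3)) - 1/(2185*(x - 8)) + 1/(3150*(x - 9))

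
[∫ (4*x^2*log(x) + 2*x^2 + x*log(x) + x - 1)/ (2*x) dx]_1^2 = 9*log(2)/2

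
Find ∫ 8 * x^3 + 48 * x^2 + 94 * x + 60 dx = 2*x^4 + 16*x^3 + 47*x^2 + 60*x + C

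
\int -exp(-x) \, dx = exp(-x) + C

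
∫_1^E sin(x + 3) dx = -cos(E + 3) + cos(4)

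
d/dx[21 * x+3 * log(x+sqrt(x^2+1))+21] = (21*x^2 + 21*x*sqrt(x^2 + 1) + 3*x + 3*sqrt(x^2 + 1) + 21)/(x^2 + x*sqrt(x^2 + 1) + 1)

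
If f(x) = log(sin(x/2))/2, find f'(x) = 1/(4*tan(x/2))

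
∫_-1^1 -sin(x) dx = 0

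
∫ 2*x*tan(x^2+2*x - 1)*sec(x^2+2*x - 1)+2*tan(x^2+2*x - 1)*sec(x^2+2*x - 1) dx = sec((x + 1)^2 - 2) + C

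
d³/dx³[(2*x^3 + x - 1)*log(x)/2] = (12*x^3*log(x) + 22*x^3 - x - 2)/(2*x^3)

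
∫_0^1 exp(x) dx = -1 + E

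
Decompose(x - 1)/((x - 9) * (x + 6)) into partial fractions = 7/(15*(x + 6)) + 8/(15*(x - 9))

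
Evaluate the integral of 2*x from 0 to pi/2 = pi^2/4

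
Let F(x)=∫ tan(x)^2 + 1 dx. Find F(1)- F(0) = tan(1)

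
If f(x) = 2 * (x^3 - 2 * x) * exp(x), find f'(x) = 2*x^3*exp(x) + 6*x^2*exp(x) - 4*x*exp(x) - 4*exp(x)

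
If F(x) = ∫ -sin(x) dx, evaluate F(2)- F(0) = -1 + cos(2)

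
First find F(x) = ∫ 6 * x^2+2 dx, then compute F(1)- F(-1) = 8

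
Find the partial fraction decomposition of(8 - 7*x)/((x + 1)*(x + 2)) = -22/(x + 2) + 15/(x + 1)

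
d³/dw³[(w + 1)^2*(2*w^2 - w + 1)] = 48*w + 18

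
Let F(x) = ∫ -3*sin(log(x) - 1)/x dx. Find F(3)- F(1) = -3*cos(1) + 3*cos(1 - log(3))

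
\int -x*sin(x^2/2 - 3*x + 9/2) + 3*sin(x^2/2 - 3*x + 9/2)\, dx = cos((x - 3)^2/2) + C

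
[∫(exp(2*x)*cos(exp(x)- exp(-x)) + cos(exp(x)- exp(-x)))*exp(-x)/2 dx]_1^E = -sin(E - exp(-1))/2 - sin(-exp(E) + exp(-E))/2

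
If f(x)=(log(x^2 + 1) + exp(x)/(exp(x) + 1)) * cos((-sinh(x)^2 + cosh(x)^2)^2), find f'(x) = (x^2*exp(x) + 2*x*exp(2*x) + 4*x*exp(x) + 2*x + exp(x))*cos(sinh(x)^4 - 2*sinh(x)^2*cosh(x)^2 + cosh(x)^4)/(x^2*exp(2*x) + 2*x^2*exp(x) + x^2 + exp(2*x) + 2*exp(x) + 1)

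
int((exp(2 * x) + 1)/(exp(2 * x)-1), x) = log(sinh(x)) + C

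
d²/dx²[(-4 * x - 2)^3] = -384*x - 192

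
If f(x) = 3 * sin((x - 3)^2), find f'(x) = 6*(x - 3)*cos(x^2 - 6*x + 9)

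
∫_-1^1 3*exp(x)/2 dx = -3*exp(-1)/2 + 3*E/2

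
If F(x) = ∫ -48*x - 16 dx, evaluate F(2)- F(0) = -128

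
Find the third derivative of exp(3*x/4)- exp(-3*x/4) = (27*exp(3*x/2) + 27)*exp(-3*x/4)/64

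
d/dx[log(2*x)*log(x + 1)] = (x*log(x) + x*log(x + 1) + x*log(2) + log(x + 1))/(x^2 + x)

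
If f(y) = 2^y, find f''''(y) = 2^y*log(2)^4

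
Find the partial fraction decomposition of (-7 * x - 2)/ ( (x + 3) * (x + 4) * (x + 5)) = 33/(2*(x + 5)) - 26/(x + 4) + 19/(2*(x + 3))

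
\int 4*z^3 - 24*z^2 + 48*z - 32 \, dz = z^4 - 8*z^3 + 24*z^2 - 32*z + C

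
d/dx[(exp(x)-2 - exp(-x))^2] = (2*exp(4*x) - 4*exp(3*x) - 4*exp(x) - 2)*exp(-2*x)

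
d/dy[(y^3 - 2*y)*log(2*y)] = 3*y^2*log(y) + y^2 + 3*y^2*log(2) - 2*log(y) - 2 - 2*log(2)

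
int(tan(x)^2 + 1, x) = tan(x) + C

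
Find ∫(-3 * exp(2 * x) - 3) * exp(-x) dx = -6*sinh(x) + C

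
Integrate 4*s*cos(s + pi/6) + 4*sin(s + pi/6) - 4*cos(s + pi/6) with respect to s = (4*s - 4)*sin(s + pi/6) + C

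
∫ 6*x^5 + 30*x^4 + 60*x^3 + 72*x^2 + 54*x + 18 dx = x^6 + 6*x^5 + 15*x^4 + 24*x^3 + 27*x^2 + 18*x + C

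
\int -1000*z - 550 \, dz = -500*z^2 - 550*z + C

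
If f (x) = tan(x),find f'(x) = cos(x)^(-2)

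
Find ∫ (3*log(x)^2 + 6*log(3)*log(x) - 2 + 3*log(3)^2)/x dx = (log(3*x)^2 - 2)*log(3*x) + C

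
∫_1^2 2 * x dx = 3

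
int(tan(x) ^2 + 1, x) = tan(x) + C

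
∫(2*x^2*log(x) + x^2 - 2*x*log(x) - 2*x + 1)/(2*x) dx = (x - 1)^2*log(x)/2 + C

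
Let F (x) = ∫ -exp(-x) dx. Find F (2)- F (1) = -exp(-1) + exp(-2)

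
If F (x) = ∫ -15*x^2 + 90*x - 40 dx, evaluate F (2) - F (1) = 60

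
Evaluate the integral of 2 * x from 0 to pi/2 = pi^2/4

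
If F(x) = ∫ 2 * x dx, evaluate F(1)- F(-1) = 0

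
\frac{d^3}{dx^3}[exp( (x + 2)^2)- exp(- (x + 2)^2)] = (8*x^3*exp(2*x^2 + 8*x + 8) + 8*x^3 + 48*x^2*exp(2*x^2 + 8*x + 8) + 48*x^2 + 108*x*exp(2*x^2 + 8*x + 8) + 84*x + 88*exp(2*x^2 + 8*x + 8) + 40)*exp(-x^2 - 4*x - 4)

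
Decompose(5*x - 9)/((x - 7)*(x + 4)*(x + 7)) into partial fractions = -22/(21*(x + 7)) + 29/(33*(x + 4)) + 13/(77*(x - 7))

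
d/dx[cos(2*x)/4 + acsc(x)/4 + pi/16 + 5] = -(2*x^2*sqrt(1 - 1/x^2)*sin(2*x) + 1)/(4*x^2*sqrt(1 - 1/x^2))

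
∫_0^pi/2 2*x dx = pi^2/4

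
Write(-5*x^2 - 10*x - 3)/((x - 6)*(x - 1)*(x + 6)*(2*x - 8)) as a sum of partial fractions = 41/(560*(x + 6)) - 3/(35*(x - 1)) + 41/(40*(x - 4)) - 81/(80*(x - 6))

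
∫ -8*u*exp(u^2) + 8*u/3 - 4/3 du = 4*u^2/3 - 4*u/3 - 4*exp(u^2) + C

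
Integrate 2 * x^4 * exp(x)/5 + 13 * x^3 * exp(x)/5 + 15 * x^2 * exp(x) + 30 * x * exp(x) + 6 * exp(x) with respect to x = x*(2*x^3 + 5*x^2 + 60*x + 30)*exp(x)/5 + C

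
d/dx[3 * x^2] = 6*x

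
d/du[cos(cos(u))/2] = sin(u)*sin(cos(u))/2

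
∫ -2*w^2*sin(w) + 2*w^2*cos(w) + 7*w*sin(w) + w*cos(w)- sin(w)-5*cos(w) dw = -sqrt(2)*(-2*w^2 + 3*w + 2)*sin(w + pi/4) + C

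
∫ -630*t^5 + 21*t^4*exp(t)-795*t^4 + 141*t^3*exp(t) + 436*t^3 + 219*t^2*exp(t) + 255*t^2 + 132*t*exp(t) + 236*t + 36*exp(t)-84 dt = (t + 2)*(7*t^2 + 5*t + 6)*(-15*t^3 + 18*t^2 + 3*t*exp(t) + t - 6) + C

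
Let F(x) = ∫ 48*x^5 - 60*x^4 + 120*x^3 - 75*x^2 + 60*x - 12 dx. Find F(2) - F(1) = 485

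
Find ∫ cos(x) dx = sin(x) + C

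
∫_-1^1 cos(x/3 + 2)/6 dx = -sin(5/3)/2 + sin(7/3)/2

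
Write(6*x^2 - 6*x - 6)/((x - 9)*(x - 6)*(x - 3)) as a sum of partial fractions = 5/(3*(x - 3)) - 58/(3*(x - 6)) + 71/(3*(x - 9))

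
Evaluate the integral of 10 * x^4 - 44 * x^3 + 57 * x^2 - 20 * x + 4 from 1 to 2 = 4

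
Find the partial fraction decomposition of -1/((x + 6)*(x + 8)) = 1/(2*(x + 8)) - 1/(2*(x + 6))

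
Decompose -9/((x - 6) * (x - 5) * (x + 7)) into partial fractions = -3/(52*(x + 7)) + 3/(4*(x - 5)) - 9/(13*(x - 6))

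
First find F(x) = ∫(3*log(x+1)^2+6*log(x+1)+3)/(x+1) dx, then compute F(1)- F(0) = -1 + (log(2) + 1)^3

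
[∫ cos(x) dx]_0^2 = sin(2)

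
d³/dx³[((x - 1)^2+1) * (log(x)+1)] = (2*x^2 + 2*x + 4)/x^3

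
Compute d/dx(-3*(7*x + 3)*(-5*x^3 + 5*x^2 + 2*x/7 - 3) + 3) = 420*x^3 - 180*x^2 - 102*x + 423/7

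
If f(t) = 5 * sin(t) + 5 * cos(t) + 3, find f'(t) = -5*sin(t) + 5*cos(t)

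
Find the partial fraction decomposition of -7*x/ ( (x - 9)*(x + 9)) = -7/(2*(x + 9)) - 7/(2*(x - 9))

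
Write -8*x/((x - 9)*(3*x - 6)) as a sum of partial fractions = 16/(21*(x - 2)) - 24/(7*(x - 9))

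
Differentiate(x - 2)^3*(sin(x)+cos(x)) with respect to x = (x - 2)^2*(sqrt(2)*x*cos(x + pi/4) + 5*sin(x) + cos(x))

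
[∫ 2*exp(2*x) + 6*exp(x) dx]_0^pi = -16 + (3 + exp(pi))^2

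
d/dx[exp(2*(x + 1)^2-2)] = 4*x*exp(2*x^2 + 4*x) + 4*exp(2*x^2 + 4*x)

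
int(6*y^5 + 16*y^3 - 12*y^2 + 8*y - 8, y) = y^6 + 4*y^4 - 4*y^3 + 4*y^2 - 8*y + C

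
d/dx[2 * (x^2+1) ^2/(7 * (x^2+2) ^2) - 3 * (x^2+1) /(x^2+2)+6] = (-34*x^3 - 76*x)/(7*x^6 + 42*x^4 + 84*x^2 + 56)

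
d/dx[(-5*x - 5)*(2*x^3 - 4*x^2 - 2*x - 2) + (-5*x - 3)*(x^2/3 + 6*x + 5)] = -40*x^3 + 25*x^2 - 2*x - 23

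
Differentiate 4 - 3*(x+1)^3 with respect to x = -9*x^2 - 18*x - 9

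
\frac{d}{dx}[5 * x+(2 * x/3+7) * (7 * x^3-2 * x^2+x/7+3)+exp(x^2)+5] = 56*x^3/3 + 143*x^2 + 2*x*exp(x^2) - 584*x/21 + 8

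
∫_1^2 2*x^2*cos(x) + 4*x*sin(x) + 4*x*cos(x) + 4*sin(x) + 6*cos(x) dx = -12*sin(1) + 22*sin(2)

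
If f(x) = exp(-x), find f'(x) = -exp(-x)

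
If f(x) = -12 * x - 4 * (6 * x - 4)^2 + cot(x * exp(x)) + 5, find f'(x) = -x*exp(x)/sin(x*exp(x))^2 - 288*x - exp(x)/sin(x*exp(x))^2 + 180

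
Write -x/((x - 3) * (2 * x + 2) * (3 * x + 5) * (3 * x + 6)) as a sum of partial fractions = 15/(56*(3*x + 5)) - 1/(15*(x + 2)) - 1/(48*(x + 1)) - 1/(560*(x - 3))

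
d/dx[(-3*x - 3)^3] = -81*x^2 - 162*x - 81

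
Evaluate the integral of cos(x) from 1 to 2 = -sin(1) + sin(2)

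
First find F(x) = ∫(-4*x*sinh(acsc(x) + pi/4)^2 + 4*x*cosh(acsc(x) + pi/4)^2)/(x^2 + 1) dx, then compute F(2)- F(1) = -2*log(2) + 2*log(5)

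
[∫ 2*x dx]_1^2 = 3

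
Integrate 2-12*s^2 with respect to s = -4*s^3 + 2*s + C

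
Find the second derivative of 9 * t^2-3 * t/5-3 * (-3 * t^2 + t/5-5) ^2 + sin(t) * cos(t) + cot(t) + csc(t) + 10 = -324*t^2 + 108*t/5 - 4*sin(t)*cos(t) - 4056/25 - 1/sin(t) + 2*cos(t)/sin(t)^3 + 2/sin(t)^3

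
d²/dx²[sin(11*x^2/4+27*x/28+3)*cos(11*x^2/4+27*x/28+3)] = -121*x^2*sin(11*x^2/2 + 27*x/14 + 6)/2 - 297*x*sin(11*x^2/2 + 27*x/14 + 6)/14 - 729*sin(11*x^2/2 + 27*x/14 + 6)/392 + 11*cos(11*x^2/2 + 27*x/14 + 6)/2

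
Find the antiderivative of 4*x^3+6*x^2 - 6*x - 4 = x^4 + 2*x^3 - 3*x^2 - 4*x + C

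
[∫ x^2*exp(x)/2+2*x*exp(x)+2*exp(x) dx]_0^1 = -1 + 5*E/2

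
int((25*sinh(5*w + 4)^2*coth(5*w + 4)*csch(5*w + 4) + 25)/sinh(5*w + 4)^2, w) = -5*coth(5*w + 4) - 5*csch(5*w + 4) + C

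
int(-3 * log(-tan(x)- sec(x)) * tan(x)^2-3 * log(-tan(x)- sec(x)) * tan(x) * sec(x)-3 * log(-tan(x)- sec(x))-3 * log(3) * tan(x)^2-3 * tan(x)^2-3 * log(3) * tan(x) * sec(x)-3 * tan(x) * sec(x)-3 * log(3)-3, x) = -3*(tan(x) + sec(x))*log(-3*tan(x) - 3*sec(x)) + C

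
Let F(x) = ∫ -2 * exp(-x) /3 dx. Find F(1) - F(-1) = -2*E/3 + 2*exp(-1)/3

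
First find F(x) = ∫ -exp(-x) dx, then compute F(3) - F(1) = -exp(-1) + exp(-3)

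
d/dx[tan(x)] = cos(x)^(-2)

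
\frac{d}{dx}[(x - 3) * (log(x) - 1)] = (x*log(x) - 3)/x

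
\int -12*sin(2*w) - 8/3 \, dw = -8*w/3 - 12*sin(w)^2 + C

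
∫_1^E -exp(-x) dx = -exp(-1) + exp(-E)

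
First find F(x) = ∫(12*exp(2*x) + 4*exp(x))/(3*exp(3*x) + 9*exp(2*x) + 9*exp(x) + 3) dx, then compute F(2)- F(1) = -4*E/(3*(1 + E)) - 4*exp(2)/(3*(1 + E)^2) + 4*exp(4)/(3*(1 + exp(2))^2) + 4*exp(2)/(3*(1 + exp(2)))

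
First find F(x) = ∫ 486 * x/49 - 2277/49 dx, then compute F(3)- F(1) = -2610/49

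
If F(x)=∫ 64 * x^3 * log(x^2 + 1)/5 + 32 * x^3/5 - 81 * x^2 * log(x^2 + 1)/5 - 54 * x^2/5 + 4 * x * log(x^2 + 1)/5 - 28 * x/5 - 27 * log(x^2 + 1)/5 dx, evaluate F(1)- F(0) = -10*log(2)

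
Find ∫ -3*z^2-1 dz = -z^3 - z + C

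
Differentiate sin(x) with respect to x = cos(x)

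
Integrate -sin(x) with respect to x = cos(x) + C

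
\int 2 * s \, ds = s^2 + C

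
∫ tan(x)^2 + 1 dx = tan(x) + C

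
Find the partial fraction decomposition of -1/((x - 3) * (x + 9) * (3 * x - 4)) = 9/(155*(3*x - 4)) - 1/(372*(x + 9)) - 1/(60*(x - 3))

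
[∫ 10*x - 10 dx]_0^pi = -5 + 5*(-1 + pi)^2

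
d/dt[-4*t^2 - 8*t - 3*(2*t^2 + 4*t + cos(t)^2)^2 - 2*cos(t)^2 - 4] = -48*t^3 + 12*t^2*sin(2*t) - 144*t^2 + 24*t*sin(2*t) - 24*t*cos(t)^2 - 104*t + 12*sin(t)*cos(t)^3 + 2*sin(2*t) - 24*cos(t)^2 - 8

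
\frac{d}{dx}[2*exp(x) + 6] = 2*exp(x)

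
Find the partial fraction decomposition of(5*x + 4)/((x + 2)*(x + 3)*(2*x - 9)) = 106/(195*(2*x - 9)) - 11/(15*(x + 3)) + 6/(13*(x + 2))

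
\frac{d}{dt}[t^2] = 2*t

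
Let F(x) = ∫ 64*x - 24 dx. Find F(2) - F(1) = 72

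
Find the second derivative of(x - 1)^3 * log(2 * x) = (6*x^3*log(x) + 6*x^3*log(2) + 5*x^3 - 6*x^2*log(x) - 9*x^2 - 6*x^2*log(2) + 3*x + 1)/x^2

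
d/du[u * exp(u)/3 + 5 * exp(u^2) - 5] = u*exp(u)/3 + 10*u*exp(u^2) + exp(u)/3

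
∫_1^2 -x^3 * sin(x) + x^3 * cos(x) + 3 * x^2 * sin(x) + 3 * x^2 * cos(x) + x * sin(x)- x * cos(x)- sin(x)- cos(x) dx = 6*cos(2) + 6*sin(2)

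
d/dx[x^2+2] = 2*x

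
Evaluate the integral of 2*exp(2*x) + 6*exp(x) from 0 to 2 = -16 + (3 + exp(2))^2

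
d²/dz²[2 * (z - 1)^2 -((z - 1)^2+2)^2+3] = -12*z^2 + 24*z - 16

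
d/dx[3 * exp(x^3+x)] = 9*x^2*exp(x^3 + x) + 3*exp(x^3 + x)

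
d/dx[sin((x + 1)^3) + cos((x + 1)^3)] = -3*x^2*sin(x^3 + 3*x^2 + 3*x + 1) + 3*x^2*cos(x^3 + 3*x^2 + 3*x + 1) - 6*x*sin(x^3 + 3*x^2 + 3*x + 1) + 6*x*cos(x^3 + 3*x^2 + 3*x + 1) - 3*sin(x^3 + 3*x^2 + 3*x + 1) + 3*cos(x^3 + 3*x^2 + 3*x + 1)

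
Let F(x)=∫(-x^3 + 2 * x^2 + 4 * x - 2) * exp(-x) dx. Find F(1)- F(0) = 0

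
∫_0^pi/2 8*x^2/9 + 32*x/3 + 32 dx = -64 + (pi/3 + 4)^3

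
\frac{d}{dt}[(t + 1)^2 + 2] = 2*t + 2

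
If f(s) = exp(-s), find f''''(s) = exp(-s)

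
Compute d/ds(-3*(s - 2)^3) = -9*s^2 + 36*s - 36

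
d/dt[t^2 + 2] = 2*t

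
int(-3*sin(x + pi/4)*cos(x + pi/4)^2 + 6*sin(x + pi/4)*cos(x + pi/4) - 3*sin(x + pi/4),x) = (cos(x + pi/4) - 1)^3 + C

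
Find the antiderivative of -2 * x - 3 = -x^2 - 3*x + C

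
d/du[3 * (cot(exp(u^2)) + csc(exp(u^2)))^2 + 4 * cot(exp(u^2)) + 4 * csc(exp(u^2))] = -4*u*(2*cos(exp(u^2)) + 2 + 3*cos(exp(u^2))^2/sin(exp(u^2)) + 6*cos(exp(u^2))/sin(exp(u^2)) + 3/sin(exp(u^2)))*exp(u^2)/sin(exp(u^2))^2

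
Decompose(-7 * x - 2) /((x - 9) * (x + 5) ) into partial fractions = -33/(14*(x + 5)) - 65/(14*(x - 9))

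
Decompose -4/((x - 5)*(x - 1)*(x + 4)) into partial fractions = -4/(45*(x + 4)) + 1/(5*(x - 1)) - 1/(9*(x - 5))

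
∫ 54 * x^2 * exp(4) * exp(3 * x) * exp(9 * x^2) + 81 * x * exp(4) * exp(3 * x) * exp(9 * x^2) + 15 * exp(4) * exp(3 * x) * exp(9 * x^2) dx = (3*x + 4)*exp(9*x^2 + 3*x + 4) + C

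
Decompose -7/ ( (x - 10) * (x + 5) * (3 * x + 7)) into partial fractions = 63/(296*(3*x + 7)) - 7/(120*(x + 5)) - 7/(555*(x - 10))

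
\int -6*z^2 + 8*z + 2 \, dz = -2*z^3 + 4*z^2 + 2*z + C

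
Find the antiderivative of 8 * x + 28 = 4*x^2 + 28*x + C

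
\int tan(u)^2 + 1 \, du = tan(u) + C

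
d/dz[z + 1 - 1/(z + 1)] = (z^2 + 2*z + 2)/(z^2 + 2*z + 1)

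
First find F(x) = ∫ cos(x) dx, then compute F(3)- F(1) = -sin(1) + sin(3)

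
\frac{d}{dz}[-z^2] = -2*z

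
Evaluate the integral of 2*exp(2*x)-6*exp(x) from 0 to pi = -4 + (-3 + exp(pi))^2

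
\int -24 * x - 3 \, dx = -12*x^2 - 3*x + C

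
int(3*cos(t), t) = 3*sin(t) + C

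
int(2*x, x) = x^2 + C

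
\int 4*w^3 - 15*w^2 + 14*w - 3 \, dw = w^4 - 5*w^3 + 7*w^2 - 3*w + C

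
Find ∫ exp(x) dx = exp(x) + C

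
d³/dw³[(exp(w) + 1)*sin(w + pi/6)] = 2*sqrt(2)*exp(w)*cos(w + 5*pi/12) - cos(w + pi/6)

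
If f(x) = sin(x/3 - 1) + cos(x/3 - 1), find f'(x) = sqrt(2)*cos(x/3 - 1 + pi/4)/3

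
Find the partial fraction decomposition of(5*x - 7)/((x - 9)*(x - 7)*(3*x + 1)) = -39/(308*(3*x + 1)) - 7/(11*(x - 7)) + 19/(28*(x - 9))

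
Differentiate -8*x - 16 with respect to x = -8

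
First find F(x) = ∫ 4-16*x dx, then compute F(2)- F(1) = -20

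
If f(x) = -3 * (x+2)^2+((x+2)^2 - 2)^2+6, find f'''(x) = 24*x + 48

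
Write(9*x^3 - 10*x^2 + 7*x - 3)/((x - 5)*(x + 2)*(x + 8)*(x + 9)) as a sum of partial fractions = 7437/(98*(x + 9)) - 1769/(26*(x + 8)) + 43/(98*(x + 2)) + 907/(1274*(x - 5))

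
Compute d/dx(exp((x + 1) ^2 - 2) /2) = x*exp(x^2 + 2*x - 1) + exp(x^2 + 2*x - 1)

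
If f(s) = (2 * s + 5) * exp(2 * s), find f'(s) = 4*s*exp(2*s) + 12*exp(2*s)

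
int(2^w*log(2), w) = 2^w + C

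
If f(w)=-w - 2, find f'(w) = -1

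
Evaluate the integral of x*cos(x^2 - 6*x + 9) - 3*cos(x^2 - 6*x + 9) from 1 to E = sin((-3 + E)^2)/2 - sin(4)/2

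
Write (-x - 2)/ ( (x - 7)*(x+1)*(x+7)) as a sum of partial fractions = 5/(84*(x + 7)) + 1/(48*(x + 1)) - 9/(112*(x - 7))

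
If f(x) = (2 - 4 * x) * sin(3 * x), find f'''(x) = 108*x*cos(3*x) + 108*sin(3*x) - 54*cos(3*x)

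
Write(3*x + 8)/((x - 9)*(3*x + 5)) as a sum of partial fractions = -9/(32*(3*x + 5)) + 35/(32*(x - 9))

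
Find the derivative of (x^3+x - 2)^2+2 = 6*x^5 + 8*x^3 - 12*x^2 + 2*x - 4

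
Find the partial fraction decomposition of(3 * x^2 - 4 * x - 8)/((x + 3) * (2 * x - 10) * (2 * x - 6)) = 31/(192*(x + 3)) - 7/(48*(x - 3)) + 47/(64*(x - 5))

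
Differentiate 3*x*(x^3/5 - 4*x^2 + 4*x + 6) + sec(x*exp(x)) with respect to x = 12*x^3/5 - 36*x^2 + x*exp(x)*tan(x*exp(x))*sec(x*exp(x)) + 24*x + exp(x)*tan(x*exp(x))*sec(x*exp(x)) + 18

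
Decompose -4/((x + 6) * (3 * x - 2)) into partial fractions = -3/(5*(3*x - 2)) + 1/(5*(x + 6))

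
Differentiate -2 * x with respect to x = -2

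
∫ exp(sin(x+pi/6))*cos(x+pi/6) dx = exp(sin(x + pi/6)) + C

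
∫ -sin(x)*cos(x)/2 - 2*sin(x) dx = (cos(x) + 4)^2/4 + C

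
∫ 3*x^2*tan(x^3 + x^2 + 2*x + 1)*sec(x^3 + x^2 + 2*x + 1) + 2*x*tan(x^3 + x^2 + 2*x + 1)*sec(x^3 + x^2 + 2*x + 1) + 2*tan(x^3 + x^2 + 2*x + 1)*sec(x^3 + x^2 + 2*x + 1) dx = sec(x^3 + x^2 + 2*x + 1) + C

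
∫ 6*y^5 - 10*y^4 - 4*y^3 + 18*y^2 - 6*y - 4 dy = y^6 - 2*y^5 - y^4 + 6*y^3 - 3*y^2 - 4*y + C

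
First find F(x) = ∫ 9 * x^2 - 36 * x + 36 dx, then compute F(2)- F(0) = 24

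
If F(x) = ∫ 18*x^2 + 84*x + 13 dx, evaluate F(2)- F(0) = 242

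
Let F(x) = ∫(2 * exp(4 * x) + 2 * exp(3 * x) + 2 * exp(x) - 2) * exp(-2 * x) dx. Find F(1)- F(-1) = -(-E + exp(-1) + 1)^2 + (-exp(-1) + 1 + E)^2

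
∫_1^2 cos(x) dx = -sin(1) + sin(2)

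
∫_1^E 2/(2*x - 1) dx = -log(3) + log(-3 + 6*E)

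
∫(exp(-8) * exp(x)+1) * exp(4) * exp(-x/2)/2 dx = 2*sinh(x/2 - 4) + C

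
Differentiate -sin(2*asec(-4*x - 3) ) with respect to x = 8*cos(2*asec(-4*x - 3))/(16*x^2*sqrt(1 - 1/(16*x^2 + 24*x + 9)) + 24*x*sqrt(1 - 1/(16*x^2 + 24*x + 9)) + 9*sqrt(1 - 1/(16*x^2 + 24*x + 9)))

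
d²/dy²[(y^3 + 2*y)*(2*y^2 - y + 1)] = 40*y^3 - 12*y^2 + 30*y - 4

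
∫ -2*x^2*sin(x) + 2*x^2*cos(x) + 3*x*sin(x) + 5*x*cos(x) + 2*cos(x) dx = sqrt(2)*(2*x^2 + x + 1)*sin(x + pi/4) + C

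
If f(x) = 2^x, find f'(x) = 2^x*log(2)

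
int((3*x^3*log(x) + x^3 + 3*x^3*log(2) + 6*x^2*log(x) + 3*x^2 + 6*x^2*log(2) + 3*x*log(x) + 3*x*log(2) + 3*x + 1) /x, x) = (x + 1)^3*log(2*x) + C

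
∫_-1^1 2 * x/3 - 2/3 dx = -4/3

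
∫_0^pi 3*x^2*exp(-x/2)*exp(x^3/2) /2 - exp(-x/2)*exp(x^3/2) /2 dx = -1 + exp(-pi/2 + pi^3/2)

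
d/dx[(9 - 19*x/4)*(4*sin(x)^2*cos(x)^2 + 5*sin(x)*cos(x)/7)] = -19*x*sin(4*x)/2 - 95*x*cos(2*x)/28 + 19*(1 - cos(2*x))^2/4 - 95*sin(2*x)/56 + 18*sin(4*x) + 223*cos(2*x)/14 - 19/2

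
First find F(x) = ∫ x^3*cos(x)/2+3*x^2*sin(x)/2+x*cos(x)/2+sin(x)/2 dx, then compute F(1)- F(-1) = 0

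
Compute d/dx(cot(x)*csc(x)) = 1/sin(x) - 2/sin(x)^3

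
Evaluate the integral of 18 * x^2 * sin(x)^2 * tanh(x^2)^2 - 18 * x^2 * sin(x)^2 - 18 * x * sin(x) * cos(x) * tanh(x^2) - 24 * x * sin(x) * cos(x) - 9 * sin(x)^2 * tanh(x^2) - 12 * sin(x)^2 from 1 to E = -3*E*(3*tanh(exp(2)) + 4)*sin(E)^2 + (9*tanh(1) + 12)*sin(1)^2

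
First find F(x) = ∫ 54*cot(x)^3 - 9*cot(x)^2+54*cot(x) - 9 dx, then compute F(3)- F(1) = -27*cot(3)^2 + 9*cot(3) - 9*cot(1) + 27*cot(1)^2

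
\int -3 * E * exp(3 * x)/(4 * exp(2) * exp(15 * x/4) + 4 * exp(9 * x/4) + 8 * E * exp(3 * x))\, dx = exp(-3*x/4 - 1)/(exp(-3*x/4 - 1) + 1) + C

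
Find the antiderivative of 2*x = x^2 + C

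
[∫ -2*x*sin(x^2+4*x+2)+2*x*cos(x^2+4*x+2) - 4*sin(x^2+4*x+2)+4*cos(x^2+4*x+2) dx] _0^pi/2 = sqrt(2)*(sin(pi/4 + 2 + pi^2/4) - sin(pi/4 + 2))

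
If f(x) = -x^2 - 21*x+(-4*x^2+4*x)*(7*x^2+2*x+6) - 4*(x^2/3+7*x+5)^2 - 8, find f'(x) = -1024*x^3/9 + 4*x^2 - 1358*x/3 - 277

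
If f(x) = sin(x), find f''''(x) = sin(x)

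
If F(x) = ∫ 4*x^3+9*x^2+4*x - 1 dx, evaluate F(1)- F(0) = 5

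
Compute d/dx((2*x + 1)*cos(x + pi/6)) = -2*x*sin(x + pi/6) - sin(x + pi/6) + 2*cos(x + pi/6)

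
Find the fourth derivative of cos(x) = cos(x)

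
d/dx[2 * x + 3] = 2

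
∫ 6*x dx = 3*x^2 + C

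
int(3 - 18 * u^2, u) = -6*u^3 + 3*u + C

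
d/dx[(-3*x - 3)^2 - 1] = 18*x + 18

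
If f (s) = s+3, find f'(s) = 1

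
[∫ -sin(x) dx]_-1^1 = 0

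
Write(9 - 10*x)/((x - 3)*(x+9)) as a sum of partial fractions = -33/(4*(x + 9)) - 7/(4*(x - 3))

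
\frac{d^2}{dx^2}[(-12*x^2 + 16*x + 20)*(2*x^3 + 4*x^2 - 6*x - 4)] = -480*x^3 - 192*x^2 + 1056*x + 64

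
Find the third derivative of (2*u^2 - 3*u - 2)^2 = 96*u - 72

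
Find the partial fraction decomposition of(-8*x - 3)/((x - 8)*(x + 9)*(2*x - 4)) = 69/(374*(x + 9)) + 19/(132*(x - 2)) - 67/(204*(x - 8))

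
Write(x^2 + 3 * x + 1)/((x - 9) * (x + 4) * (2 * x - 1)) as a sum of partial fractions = -11/(153*(2*x - 1)) + 5/(117*(x + 4)) + 109/(221*(x - 9))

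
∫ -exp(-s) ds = exp(-s) + C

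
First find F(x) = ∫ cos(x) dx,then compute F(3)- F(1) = -sin(1) + sin(3)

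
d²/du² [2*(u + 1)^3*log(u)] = (12*u^3*log(u) + 10*u^3 + 12*u^2*log(u) + 18*u^2 + 6*u - 2)/u^2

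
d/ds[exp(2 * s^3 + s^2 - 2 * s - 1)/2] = 3*s^2*exp(2*s^3 + s^2 - 2*s - 1) + s*exp(2*s^3 + s^2 - 2*s - 1) - exp(2*s^3 + s^2 - 2*s - 1)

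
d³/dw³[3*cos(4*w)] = 192*sin(4*w)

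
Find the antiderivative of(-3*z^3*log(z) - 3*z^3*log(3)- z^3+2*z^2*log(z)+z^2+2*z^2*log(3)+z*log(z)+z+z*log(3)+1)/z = (-z^3 + z^2 + z + 1)*log(3*z) + C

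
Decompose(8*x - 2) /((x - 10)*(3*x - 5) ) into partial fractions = -34/(25*(3*x - 5)) + 78/(25*(x - 10))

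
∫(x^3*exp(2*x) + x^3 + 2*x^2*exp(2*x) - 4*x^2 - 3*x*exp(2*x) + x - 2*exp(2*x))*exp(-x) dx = -2*(-x^3 + x^2 + x + 1)*sinh(x) + C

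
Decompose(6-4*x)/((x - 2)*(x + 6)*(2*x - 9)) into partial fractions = -16/(35*(2*x - 9)) + 5/(28*(x + 6)) + 1/(20*(x - 2))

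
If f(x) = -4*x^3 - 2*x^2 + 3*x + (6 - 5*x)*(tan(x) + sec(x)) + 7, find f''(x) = -10*x*sin(x)/cos(x)^3 - 24*x + 5*x/cos(x) - 10*x/cos(x)^3 - 10*sin(x)/cos(x)^2 + 12*sin(x)/cos(x)^3 - 4 - 6/cos(x) - 10/cos(x)^2 + 12/cos(x)^3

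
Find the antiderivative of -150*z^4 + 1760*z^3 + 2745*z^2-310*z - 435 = -30*z^5 + 440*z^4 + 915*z^3 - 155*z^2 - 435*z + C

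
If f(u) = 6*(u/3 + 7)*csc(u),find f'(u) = -2*u*cot(u)*csc(u) - 42*cot(u)*csc(u) + 2*csc(u)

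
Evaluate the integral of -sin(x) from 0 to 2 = -1 + cos(2)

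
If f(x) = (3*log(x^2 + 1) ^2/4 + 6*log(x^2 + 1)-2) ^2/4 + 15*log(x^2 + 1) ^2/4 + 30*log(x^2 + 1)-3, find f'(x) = (9*x*log(x^2 + 1)^3 + 108*x*log(x^2 + 1)^2 + 384*x*log(x^2 + 1) + 384*x)/(8*x^2 + 8)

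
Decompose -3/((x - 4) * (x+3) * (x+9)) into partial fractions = -1/(26*(x + 9)) + 1/(14*(x + 3)) - 3/(91*(x - 4))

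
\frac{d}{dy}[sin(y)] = cos(y)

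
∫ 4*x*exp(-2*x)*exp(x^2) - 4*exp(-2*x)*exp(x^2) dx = 2*exp((x - 1)^2 - 1) + C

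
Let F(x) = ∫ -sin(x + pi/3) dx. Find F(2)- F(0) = cos(pi/3 + 2) - 1/2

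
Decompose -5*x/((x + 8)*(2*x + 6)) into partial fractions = -4/(x + 8) + 3/(2*(x + 3))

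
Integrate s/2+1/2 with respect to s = s^2/4 + s/2 + C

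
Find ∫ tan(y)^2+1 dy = tan(y) + C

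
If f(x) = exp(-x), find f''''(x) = exp(-x)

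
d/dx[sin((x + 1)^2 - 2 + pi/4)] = 2*x*cos(x^2 + 2*x - 1 + pi/4) + 2*cos(x^2 + 2*x - 1 + pi/4)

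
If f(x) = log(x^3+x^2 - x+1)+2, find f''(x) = (-3*x^4 - 4*x^3 - 2*x^2 + 8*x + 1)/(x^6 + 2*x^5 - x^4 + 3*x^2 - 2*x + 1)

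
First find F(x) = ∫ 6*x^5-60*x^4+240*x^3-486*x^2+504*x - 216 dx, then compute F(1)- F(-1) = -780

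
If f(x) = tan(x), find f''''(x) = 24*tan(x)^5 + 40*tan(x)^3 + 16*tan(x)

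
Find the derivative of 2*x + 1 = 2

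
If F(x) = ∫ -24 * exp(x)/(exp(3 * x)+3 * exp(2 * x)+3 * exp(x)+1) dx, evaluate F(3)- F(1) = -24*exp(3)/(1 + exp(3)) - 12*exp(2)/(1 + E)^2 + 12*exp(6)/(1 + exp(3))^2 + 24*E/(1 + E)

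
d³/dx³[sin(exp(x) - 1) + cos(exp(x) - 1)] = sqrt(2)*(-exp(2*x)*cos(exp(x) - 1 + pi/4) - 3*exp(x)*cos(-exp(x) + pi/4 + 1) + sin(-exp(x) + pi/4 + 1))*exp(x)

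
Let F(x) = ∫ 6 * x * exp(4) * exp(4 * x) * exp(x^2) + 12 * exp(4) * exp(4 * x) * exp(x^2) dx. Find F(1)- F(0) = -3*exp(4) + 3*exp(9)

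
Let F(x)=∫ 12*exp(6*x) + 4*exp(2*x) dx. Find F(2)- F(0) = -4 + 2*exp(4) + 2*exp(12)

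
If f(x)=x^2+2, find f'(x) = 2*x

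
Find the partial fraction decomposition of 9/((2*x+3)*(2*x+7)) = -9/(4*(2*x + 7)) + 9/(4*(2*x + 3))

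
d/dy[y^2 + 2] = 2*y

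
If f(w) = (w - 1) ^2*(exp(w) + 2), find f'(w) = w^2*exp(w) + 4*w - exp(w) - 4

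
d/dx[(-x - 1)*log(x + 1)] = -log(x + 1) - 1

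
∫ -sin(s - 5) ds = cos(s - 5) + C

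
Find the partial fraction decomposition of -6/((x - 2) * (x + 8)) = 3/(5*(x + 8)) - 3/(5*(x - 2))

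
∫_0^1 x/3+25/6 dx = 13/3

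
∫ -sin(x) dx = cos(x) + C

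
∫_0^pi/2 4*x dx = pi^2/2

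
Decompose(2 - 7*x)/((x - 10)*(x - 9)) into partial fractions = 61/(x - 9) - 68/(x - 10)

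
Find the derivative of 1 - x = -1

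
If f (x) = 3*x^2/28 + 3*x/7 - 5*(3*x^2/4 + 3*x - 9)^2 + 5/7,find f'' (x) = -135*x^2/4 - 135*x + 633/14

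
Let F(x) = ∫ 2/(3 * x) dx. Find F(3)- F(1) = -2*log(2)/3 + 2*log(6)/3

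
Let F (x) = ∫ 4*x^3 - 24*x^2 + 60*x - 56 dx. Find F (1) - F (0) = -33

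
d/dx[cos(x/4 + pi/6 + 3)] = -sin(x/4 + pi/6 + 3)/4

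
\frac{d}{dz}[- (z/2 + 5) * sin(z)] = -z*cos(z)/2 - sin(z)/2 - 5*cos(z)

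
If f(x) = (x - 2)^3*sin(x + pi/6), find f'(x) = (x - 2)^2*(x*cos(x + pi/6) + 3*sin(x + pi/6) - 2*cos(x + pi/6))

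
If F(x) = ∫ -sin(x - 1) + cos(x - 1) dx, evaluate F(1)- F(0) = -cos(1) + sin(1) + 1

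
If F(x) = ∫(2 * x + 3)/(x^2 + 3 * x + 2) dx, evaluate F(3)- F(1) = -log(6) + log(20)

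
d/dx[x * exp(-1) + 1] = exp(-1)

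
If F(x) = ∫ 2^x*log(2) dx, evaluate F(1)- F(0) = 1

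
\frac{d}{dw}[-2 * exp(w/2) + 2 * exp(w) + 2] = -exp(w/2) + 2*exp(w)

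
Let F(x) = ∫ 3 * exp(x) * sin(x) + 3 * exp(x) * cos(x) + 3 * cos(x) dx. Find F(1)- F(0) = (3 + 3*E)*sin(1)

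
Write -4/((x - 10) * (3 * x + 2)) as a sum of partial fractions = 3/(8*(3*x + 2)) - 1/(8*(x - 10))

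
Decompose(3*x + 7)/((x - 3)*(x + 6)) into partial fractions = 11/(9*(x + 6)) + 16/(9*(x - 3))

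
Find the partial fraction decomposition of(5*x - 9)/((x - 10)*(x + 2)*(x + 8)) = -49/(108*(x + 8)) + 19/(72*(x + 2)) + 41/(216*(x - 10))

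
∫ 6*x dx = 3*x^2 + C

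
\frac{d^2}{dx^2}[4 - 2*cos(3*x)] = 18*cos(3*x)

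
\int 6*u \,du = 3*u^2 + C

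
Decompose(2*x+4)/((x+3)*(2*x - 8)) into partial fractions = 1/(7*(x + 3)) + 6/(7*(x - 4))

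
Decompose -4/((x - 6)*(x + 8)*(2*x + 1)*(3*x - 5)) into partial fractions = 108/(4901*(3*x - 5)) - 32/(2535*(2*x + 1)) + 2/(3045*(x + 8)) - 2/(1183*(x - 6))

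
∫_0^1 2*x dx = 1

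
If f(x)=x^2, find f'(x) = 2*x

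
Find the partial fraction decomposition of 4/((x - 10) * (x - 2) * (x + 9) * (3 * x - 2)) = 27/(812*(3*x - 2)) - 4/(6061*(x + 9)) - 1/(88*(x - 2)) + 1/(1064*(x - 10))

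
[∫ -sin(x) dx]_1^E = cos(E) - cos(1)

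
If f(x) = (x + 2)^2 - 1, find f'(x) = 2*x + 4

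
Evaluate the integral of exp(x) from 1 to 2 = -E + exp(2)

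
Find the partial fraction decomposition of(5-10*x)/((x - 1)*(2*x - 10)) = 5/(8*(x - 1)) - 45/(8*(x - 5))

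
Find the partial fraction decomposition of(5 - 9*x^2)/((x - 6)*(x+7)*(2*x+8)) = -218/(39*(x + 7)) + 139/(60*(x + 4)) - 319/(260*(x - 6))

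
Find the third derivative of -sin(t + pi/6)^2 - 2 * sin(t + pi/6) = 4*sin(2*t + pi/3) + 2*cos(t + pi/6)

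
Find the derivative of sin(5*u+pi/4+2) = 5*cos(5*u + pi/4 + 2)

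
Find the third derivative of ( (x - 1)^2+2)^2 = 24*x - 24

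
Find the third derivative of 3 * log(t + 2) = 6/(t^3 + 6*t^2 + 12*t + 8)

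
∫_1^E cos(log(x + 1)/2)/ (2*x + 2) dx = -sin(log(2)/2) + sin(log(1 + E)/2)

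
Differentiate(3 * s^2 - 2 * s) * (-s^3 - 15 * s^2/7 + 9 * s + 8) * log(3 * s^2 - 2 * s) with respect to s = -15*s^4*log(3*s^2 - 2*s) - 6*s^4 - 124*s^3*log(3*s^2 - 2*s)/7 - 76*s^3/7 + 657*s^2*log(3*s^2 - 2*s)/7 + 408*s^2/7 + 12*s*log(3*s^2 - 2*s) + 30*s - 16*log(3*s^2 - 2*s) - 16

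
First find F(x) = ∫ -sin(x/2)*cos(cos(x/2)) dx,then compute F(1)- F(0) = -2*sin(1) + 2*sin(cos(1/2))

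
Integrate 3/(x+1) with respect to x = 3*log(x + 1) + C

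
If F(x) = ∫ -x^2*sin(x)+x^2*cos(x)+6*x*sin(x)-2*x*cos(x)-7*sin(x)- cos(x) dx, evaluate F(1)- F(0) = -3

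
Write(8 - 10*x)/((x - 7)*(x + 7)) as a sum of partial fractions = -39/(7*(x + 7)) - 31/(7*(x - 7))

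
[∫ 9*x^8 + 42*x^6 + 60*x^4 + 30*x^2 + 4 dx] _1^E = -33 + 4*E + 2*exp(3) + (2*E + exp(3))^3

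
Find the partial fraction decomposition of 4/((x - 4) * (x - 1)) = -4/(3*(x - 1)) + 4/(3*(x - 4))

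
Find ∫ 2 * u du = u^2 + C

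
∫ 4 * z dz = 2*z^2 + C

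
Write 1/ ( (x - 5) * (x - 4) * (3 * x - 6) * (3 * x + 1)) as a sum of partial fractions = -9/(1456*(3*x + 1)) + 1/(126*(x - 2)) - 1/(78*(x - 4)) + 1/(144*(x - 5))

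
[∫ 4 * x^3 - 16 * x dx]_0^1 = -7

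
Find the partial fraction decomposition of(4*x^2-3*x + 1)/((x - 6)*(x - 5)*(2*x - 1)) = 2/(99*(2*x - 1)) - 86/(9*(x - 5)) + 127/(11*(x - 6))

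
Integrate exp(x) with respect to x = exp(x) + C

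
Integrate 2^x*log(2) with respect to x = 2^x + C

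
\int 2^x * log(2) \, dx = 2^x + C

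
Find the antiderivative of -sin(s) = cos(s) + C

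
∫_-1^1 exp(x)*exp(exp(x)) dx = -exp(exp(-1)) + exp(E)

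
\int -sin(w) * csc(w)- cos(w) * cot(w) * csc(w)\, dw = 1/tan(w) + C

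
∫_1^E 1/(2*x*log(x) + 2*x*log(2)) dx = -log(log(2))/2 + log(log(2*E))/2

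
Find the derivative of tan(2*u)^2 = 4*sin(2*u)/cos(2*u)^3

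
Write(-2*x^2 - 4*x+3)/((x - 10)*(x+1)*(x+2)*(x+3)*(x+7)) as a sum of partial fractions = -67/(2040*(x + 7)) + 3/(104*(x + 3)) + 1/(20*(x + 2)) - 5/(132*(x + 1)) - 79/(9724*(x - 10))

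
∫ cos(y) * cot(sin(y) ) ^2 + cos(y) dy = -cot(sin(y)) + C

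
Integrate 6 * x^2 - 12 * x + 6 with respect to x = 2*x^3 - 6*x^2 + 6*x + C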